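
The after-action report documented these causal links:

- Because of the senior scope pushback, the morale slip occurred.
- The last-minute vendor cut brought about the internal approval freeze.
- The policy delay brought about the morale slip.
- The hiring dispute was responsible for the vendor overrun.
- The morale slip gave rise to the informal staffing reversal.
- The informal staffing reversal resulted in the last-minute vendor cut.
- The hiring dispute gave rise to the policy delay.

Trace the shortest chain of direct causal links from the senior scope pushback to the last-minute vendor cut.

the senior scope pushback → the morale slip
the morale slip → the informal staffing reversal
the informal staffing reversal → the last-minute vendor cut
Length: 3 steps.

the senior scope pushback → the morale slip → the informal staffing reversal → the last-minute vendor cut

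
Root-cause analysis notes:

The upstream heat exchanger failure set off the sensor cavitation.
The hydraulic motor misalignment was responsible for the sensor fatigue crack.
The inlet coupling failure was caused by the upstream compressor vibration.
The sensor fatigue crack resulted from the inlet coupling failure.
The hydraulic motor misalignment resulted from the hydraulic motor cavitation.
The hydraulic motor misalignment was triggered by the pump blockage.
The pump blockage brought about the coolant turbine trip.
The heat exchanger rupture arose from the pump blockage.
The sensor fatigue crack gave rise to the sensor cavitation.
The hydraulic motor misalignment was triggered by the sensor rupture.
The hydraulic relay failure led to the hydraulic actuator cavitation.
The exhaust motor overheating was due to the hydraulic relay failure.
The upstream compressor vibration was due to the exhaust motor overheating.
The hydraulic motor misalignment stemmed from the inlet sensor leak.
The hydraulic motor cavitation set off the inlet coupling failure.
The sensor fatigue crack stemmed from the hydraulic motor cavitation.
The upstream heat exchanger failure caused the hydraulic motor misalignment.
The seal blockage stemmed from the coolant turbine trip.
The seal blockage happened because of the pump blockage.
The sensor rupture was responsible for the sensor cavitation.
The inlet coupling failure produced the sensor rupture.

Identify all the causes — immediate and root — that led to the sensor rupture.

Immediate cause of the sensor rupture: the inlet coupling failure.
Further upstream: the hydraulic relay failure, the exhaust motor overheating, the hydraulic motor cavitation, the upstream compressor vibration.

the exhaust motor overheating, the hydraulic motor cavitation, the hydraulic relay failure, the inlet coupling failure, the upstream compressor vibration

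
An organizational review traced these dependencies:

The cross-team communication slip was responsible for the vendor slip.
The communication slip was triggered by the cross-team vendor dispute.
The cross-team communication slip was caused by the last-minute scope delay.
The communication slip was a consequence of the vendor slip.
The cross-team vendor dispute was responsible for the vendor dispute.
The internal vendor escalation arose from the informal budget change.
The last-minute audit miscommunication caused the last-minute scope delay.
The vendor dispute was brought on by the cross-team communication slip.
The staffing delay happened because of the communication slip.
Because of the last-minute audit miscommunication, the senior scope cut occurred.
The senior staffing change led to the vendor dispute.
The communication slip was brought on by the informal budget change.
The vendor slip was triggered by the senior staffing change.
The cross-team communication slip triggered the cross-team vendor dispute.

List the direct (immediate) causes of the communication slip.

the cross-team vendor dispute, the informal budget change, the vendor slip

Upstream contributors include the last-minute audit miscommunication, the last-minute scope delay, the cross-team communication slip, the senior staffing change, but only the cross-team vendor dispute, the informal budget change, the vendor slip feed directly into the communication slip.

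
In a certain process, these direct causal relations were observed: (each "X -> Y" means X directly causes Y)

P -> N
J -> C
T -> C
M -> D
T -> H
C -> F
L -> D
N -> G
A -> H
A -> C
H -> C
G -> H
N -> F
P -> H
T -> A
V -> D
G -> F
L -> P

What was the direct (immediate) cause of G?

N

Upstream contributors include L, P, but only N feeds directly into G.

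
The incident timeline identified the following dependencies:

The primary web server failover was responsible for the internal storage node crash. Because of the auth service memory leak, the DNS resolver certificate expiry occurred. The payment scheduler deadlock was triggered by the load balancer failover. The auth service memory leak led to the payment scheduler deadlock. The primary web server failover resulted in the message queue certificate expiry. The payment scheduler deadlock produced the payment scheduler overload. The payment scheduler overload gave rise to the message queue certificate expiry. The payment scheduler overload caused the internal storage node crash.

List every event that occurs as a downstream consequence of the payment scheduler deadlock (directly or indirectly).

Direct effects: the payment scheduler overload.
2 steps out: the internal storage node crash, the message queue certificate expiry.
Not reachable from it: the primary web server failover, the auth service memory leak, the load balancer failover, the DNS resolver certificate expiry.

the internal storage node crash, the message queue certificate expiry, the payment scheduler overload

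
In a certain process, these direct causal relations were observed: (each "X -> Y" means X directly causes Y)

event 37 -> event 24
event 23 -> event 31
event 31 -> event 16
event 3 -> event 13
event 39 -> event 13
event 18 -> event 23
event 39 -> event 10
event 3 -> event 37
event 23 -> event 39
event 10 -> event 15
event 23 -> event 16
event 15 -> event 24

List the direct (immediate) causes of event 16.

event 23, event 31

Upstream contributors include event 18, but only event 23, event 31 feed directly into event 16.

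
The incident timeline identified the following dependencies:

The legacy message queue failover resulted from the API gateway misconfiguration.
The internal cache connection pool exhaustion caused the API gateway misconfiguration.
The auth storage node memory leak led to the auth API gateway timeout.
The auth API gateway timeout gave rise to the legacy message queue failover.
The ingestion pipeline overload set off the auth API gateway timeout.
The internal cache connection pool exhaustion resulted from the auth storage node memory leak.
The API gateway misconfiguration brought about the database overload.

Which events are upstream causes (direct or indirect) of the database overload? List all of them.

Immediate cause of the database overload: the API gateway misconfiguration.
Further upstream: the auth storage node memory leak, the internal cache connection pool exhaustion.

the API gateway misconfiguration, the auth storage node memory leak, the internal cache connection pool exhaustion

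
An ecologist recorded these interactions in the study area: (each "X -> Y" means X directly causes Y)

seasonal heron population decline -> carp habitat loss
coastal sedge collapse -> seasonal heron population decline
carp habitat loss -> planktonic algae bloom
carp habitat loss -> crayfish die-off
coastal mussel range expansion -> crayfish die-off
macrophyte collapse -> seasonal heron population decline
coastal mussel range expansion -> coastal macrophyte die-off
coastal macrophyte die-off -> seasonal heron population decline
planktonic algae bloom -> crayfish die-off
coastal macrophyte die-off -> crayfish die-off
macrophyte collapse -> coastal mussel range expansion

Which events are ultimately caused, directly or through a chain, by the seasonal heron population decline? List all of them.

Direct effects: the carp habitat loss.
2 steps out: the planktonic algae bloom, the crayfish die-off.
Not reachable from it: the macrophyte collapse, the coastal mussel range expansion, the coastal macrophyte die-off, the coastal sedge collapse.

the carp habitat loss, the crayfish die-off, the planktonic algae bloom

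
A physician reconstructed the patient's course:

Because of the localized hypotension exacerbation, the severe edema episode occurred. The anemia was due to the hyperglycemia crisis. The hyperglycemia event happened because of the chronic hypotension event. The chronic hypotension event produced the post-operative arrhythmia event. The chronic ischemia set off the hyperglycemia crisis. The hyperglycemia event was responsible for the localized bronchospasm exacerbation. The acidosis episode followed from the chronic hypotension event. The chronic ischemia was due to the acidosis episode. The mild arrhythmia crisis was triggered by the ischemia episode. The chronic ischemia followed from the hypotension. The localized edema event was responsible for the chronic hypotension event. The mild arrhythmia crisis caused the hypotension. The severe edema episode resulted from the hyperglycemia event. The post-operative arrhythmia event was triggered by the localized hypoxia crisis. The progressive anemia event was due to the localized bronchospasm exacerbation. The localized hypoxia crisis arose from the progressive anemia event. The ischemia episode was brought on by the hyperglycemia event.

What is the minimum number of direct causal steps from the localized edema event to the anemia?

Shortest chain: the localized edema event → the chronic hypotension event → the acidosis episode → the chronic ischemia → the hyperglycemia crisis → the anemia.

5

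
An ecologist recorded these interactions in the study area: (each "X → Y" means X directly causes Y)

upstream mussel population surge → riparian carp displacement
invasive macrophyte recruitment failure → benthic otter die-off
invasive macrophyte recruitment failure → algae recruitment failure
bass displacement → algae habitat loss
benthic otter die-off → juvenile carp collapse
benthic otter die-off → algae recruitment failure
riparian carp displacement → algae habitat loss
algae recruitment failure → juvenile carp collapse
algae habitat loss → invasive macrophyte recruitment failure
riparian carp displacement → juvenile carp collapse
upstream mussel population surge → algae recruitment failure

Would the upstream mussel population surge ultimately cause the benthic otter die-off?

Yes

There is a causal chain: the upstream mussel population surge → the riparian carp displacement → the algae habitat loss → the invasive macrophyte recruitment failure → the benthic otter die-off.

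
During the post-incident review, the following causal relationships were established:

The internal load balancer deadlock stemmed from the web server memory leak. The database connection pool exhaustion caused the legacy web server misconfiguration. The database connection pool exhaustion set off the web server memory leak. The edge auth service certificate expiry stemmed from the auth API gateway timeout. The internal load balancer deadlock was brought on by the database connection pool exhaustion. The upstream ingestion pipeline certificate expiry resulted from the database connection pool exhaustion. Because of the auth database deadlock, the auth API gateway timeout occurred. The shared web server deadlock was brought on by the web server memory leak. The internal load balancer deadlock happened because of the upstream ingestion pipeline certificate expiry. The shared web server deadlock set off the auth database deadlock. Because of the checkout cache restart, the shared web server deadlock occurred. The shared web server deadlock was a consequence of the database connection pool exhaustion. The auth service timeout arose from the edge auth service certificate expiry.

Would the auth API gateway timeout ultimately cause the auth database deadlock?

No

The auth API gateway timeout leads to the edge auth service certificate expiry, the auth service timeout; the auth database deadlock is not among them.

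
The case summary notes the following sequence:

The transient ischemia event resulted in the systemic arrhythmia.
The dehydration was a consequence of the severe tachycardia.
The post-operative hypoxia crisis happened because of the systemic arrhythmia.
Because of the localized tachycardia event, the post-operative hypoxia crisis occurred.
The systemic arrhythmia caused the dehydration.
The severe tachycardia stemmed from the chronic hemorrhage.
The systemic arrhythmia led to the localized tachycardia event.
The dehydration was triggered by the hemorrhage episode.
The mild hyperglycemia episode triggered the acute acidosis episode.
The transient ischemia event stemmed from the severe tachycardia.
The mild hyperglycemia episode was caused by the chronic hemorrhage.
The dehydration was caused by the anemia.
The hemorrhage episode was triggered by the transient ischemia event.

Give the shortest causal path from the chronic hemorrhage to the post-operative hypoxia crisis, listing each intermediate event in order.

the chronic hemorrhage → the severe tachycardia → the transient ischemia event → the systemic arrhythmia → the post-operative hypoxia crisis

the chronic hemorrhage → the severe tachycardia
the severe tachycardia → the transient ischemia event
the transient ischemia event → the systemic arrhythmia
the systemic arrhythmia → the post-operative hypoxia crisis
Length: 4 steps.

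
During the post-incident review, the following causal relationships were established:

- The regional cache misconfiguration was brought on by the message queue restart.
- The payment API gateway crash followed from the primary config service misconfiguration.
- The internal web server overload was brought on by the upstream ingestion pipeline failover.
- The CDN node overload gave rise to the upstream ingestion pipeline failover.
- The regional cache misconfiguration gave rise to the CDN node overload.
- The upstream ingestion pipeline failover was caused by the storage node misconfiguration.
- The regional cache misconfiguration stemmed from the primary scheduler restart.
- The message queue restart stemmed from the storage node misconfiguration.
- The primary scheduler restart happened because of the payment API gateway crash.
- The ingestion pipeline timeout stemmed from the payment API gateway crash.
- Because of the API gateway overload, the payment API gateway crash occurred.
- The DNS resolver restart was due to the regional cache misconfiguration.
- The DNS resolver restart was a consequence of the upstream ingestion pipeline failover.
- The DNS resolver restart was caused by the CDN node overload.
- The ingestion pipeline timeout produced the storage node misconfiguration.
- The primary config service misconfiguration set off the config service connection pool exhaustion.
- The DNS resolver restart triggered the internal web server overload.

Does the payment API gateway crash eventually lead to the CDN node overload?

There is a causal chain: the payment API gateway crash → the primary scheduler restart → the regional cache misconfiguration → the CDN node overload.

Yes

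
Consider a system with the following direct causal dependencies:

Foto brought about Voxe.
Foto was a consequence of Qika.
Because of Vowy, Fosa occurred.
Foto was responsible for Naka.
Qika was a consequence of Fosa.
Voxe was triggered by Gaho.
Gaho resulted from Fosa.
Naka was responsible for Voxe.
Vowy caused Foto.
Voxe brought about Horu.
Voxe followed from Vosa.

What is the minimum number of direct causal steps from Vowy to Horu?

Shortest chain: Vowy → Foto → Voxe → Horu.

3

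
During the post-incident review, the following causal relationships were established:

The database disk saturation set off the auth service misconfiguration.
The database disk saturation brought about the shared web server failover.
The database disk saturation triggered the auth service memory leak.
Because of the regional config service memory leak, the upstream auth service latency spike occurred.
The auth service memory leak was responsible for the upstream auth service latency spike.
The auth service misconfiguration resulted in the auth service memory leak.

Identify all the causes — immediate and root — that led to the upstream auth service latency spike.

the auth service memory leak, the auth service misconfiguration, the database disk saturation, the regional config service memory leak

Immediate causes of the upstream auth service latency spike: the auth service memory leak, the regional config service memory leak.
Further upstream: the database disk saturation, the auth service misconfiguration.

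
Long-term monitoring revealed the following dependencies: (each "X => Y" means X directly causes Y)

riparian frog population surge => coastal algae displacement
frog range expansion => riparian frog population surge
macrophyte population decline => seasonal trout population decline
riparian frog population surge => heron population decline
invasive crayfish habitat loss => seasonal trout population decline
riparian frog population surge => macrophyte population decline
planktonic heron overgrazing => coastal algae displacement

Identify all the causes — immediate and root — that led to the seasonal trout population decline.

Immediate causes of the seasonal trout population decline: the macrophyte population decline, the invasive crayfish habitat loss.
Further upstream: the frog range expansion, the riparian frog population surge.

the frog range expansion, the invasive crayfish habitat loss, the macrophyte population decline, the riparian frog population surge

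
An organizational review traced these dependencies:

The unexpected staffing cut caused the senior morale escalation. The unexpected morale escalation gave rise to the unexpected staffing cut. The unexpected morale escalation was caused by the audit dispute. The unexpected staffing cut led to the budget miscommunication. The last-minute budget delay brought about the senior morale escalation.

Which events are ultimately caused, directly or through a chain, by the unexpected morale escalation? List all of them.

Direct effects: the unexpected staffing cut.
2 steps out: the senior morale escalation, the budget miscommunication.
Not reachable from it: the audit dispute, the last-minute budget delay.

the budget miscommunication, the senior morale escalation, the unexpected staffing cut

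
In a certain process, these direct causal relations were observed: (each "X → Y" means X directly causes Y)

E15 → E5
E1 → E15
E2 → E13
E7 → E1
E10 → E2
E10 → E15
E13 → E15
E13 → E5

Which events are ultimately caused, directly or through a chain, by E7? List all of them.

E1, E15, E5

Direct effects: E1.
2 steps out: E15.
3 steps out: E5.
Not reachable from it: E10, E2, E13.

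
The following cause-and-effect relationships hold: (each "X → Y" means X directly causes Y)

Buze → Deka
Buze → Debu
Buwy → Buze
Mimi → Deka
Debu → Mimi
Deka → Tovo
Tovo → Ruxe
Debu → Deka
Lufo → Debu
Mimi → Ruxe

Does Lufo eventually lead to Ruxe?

Yes

There is a causal chain: Lufo → Debu → Mimi → Ruxe.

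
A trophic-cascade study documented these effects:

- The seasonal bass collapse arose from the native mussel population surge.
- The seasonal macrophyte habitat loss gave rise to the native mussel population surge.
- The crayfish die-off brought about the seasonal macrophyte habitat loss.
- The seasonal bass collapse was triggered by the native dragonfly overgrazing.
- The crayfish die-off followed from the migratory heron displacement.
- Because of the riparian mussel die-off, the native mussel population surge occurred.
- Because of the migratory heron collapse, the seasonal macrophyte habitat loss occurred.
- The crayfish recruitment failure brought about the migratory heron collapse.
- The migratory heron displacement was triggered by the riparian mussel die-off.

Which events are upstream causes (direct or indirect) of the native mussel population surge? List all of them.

Immediate causes of the native mussel population surge: the riparian mussel die-off, the seasonal macrophyte habitat loss.
Further upstream: the crayfish recruitment failure, the migratory heron collapse, the migratory heron displacement, the crayfish die-off.

the crayfish die-off, the crayfish recruitment failure, the migratory heron collapse, the migratory heron displacement, the riparian mussel die-off, the seasonal macrophyte habitat loss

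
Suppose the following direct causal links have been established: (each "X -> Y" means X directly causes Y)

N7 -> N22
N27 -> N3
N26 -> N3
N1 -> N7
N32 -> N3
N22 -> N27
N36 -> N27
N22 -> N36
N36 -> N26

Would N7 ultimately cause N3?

Yes

There is a causal chain: N7 → N22 → N27 → N3.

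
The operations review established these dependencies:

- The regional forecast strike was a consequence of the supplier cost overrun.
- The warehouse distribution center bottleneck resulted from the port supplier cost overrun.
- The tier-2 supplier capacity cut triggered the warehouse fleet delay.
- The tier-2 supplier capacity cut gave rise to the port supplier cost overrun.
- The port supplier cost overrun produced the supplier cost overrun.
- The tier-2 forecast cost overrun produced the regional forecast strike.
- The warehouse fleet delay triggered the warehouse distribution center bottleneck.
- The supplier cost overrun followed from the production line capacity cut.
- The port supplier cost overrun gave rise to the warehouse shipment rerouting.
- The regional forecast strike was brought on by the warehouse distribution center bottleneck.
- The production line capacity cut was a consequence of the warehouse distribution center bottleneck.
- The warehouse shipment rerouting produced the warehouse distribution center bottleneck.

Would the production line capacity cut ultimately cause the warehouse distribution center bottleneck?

The production line capacity cut leads to the supplier cost overrun, the regional forecast strike; the warehouse distribution center bottleneck is not among them.

No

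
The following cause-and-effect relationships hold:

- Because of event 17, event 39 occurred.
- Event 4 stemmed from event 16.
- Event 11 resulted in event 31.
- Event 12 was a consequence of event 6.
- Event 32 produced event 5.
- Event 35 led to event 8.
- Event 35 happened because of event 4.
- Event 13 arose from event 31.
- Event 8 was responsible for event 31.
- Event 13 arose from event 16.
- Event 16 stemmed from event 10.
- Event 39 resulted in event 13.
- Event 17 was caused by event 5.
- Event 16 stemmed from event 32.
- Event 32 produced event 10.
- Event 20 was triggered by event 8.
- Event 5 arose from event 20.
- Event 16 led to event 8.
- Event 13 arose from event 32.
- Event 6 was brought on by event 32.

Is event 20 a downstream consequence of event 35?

There is a causal chain: event 35 → event 8 → event 20.

Yes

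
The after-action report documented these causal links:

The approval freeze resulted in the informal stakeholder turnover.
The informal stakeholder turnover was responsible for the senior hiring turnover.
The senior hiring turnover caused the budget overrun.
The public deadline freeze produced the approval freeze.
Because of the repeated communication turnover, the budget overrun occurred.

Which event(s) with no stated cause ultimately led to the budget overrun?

the public deadline freeze, the repeated communication turnover

Tracing upstream from the budget overrun: the budget overrun ← the senior hiring turnover ← the informal stakeholder turnover ← the approval freeze ← the public deadline freeze.
A separate upstream branch: the budget overrun ← the repeated communication turnover.
Each of those chain origins has no stated cause.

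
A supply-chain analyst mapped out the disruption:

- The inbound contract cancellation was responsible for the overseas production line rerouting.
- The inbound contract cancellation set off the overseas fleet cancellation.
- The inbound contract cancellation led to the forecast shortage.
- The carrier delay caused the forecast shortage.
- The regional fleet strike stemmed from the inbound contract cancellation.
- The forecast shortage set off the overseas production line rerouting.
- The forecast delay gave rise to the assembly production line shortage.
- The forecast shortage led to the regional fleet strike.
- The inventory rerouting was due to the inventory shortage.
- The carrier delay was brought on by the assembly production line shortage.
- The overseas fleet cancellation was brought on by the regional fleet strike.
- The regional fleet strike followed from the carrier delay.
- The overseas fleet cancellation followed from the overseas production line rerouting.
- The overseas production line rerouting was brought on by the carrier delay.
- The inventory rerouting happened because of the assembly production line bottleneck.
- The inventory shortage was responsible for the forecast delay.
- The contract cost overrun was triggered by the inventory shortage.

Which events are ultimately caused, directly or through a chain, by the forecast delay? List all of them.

the assembly production line shortage, the carrier delay, the forecast shortage, the overseas fleet cancellation, the overseas production line rerouting, the regional fleet strike

Direct effects: the assembly production line shortage.
2 steps out: the carrier delay.
3 steps out: the forecast shortage, the regional fleet strike, the overseas production line rerouting.
4 steps out: the overseas fleet cancellation.
Not reachable from it: the inventory shortage, the assembly production line bottleneck, the contract cost overrun, the inbound contract cancellation, the inventory rerouting.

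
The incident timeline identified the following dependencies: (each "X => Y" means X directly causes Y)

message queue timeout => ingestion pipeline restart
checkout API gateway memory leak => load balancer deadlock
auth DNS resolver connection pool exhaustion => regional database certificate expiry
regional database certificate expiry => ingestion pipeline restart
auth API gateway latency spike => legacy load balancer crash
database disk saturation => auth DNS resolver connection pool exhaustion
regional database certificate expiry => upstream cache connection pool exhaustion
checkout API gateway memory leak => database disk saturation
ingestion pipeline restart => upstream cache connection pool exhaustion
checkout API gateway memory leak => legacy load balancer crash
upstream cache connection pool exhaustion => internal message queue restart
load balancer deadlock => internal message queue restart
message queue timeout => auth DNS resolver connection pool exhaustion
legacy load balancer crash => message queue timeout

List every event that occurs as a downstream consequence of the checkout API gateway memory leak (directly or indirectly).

the auth DNS resolver connection pool exhaustion, the database disk saturation, the ingestion pipeline restart, the internal message queue restart, the legacy load balancer crash, the load balancer deadlock, the message queue timeout, the regional database certificate expiry, the upstream cache connection pool exhaustion

Direct effects: the legacy load balancer crash, the database disk saturation, the load balancer deadlock.
2 steps out: the message queue timeout, the auth DNS resolver connection pool exhaustion, the internal message queue restart.
3 steps out: the regional database certificate expiry, the ingestion pipeline restart.
4 steps out: the upstream cache connection pool exhaustion.
Not reachable from it: the auth API gateway latency spike.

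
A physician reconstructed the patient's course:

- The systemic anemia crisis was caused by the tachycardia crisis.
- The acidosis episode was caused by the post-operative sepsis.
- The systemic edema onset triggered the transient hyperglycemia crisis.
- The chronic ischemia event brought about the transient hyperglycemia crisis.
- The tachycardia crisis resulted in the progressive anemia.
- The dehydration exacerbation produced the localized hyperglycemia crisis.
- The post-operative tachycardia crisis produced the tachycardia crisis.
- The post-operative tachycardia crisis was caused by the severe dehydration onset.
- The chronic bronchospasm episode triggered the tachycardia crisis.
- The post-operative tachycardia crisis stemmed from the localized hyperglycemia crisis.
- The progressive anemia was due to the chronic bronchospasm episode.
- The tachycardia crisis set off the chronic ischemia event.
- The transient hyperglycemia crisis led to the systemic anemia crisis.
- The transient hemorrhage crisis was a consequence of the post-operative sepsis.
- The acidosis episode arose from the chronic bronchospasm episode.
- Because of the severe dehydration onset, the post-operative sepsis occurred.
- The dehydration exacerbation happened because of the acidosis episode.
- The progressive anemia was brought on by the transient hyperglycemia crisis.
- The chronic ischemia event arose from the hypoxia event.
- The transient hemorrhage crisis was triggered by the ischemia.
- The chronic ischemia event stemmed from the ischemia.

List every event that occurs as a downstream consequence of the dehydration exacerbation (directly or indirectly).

the chronic ischemia event, the localized hyperglycemia crisis, the post-operative tachycardia crisis, the progressive anemia, the systemic anemia crisis, the tachycardia crisis, the transient hyperglycemia crisis

Direct effects: the localized hyperglycemia crisis.
2 steps out: the post-operative tachycardia crisis.
3 steps out: the tachycardia crisis.
4 steps out: the chronic ischemia event, the systemic anemia crisis, the progressive anemia.
5 steps out: the transient hyperglycemia crisis.
Not reachable from it: the chronic bronchospasm episode, the severe dehydration onset, the post-operative sepsis, the systemic edema onset, the ischemia, the transient hemorrhage crisis, the acidosis episode, the hypoxia event.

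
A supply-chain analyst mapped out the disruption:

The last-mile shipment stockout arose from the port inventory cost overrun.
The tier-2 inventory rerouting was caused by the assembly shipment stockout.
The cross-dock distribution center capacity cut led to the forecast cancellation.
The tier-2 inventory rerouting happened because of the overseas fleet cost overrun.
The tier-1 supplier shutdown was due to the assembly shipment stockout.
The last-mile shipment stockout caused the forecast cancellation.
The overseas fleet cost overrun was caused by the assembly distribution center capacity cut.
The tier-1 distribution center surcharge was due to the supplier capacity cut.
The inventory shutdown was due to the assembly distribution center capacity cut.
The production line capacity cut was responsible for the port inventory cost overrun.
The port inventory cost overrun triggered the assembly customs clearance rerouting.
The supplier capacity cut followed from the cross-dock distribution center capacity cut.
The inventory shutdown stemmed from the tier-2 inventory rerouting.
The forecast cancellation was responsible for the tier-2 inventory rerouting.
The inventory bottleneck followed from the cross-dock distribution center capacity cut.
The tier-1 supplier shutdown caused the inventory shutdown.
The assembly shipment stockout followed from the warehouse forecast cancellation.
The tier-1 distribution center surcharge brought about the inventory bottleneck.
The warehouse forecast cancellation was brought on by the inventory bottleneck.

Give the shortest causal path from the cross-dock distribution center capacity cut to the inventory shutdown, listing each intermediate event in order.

the cross-dock distribution center capacity cut → the forecast cancellation
the forecast cancellation → the tier-2 inventory rerouting
the tier-2 inventory rerouting → the inventory shutdown
Length: 3 steps.

the cross-dock distribution center capacity cut → the forecast cancellation → the tier-2 inventory rerouting → the inventory shutdown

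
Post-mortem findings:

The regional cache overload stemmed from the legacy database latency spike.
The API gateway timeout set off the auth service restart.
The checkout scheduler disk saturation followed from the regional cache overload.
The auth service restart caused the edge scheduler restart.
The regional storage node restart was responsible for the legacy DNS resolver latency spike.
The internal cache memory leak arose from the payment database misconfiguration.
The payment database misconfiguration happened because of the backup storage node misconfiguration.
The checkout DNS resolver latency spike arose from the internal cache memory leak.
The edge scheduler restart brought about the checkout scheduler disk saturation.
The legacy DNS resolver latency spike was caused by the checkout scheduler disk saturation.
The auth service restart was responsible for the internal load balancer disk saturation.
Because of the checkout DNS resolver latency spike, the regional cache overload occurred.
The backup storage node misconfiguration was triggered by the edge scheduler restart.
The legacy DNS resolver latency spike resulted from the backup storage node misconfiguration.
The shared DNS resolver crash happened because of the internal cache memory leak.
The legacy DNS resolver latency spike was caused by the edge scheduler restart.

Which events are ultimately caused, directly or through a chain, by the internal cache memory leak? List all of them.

Direct effects: the checkout DNS resolver latency spike, the shared DNS resolver crash.
2 steps out: the regional cache overload.
3 steps out: the checkout scheduler disk saturation.
4 steps out: the legacy DNS resolver latency spike.
Not reachable from it: the API gateway timeout, the auth service restart, the edge scheduler restart, the backup storage node misconfiguration, the internal load balancer disk saturation, the regional storage node restart, the legacy database latency spike, the payment database misconfiguration.

the checkout DNS resolver latency spike, the checkout scheduler disk saturation, the legacy DNS resolver latency spike, the regional cache overload, the shared DNS resolver crash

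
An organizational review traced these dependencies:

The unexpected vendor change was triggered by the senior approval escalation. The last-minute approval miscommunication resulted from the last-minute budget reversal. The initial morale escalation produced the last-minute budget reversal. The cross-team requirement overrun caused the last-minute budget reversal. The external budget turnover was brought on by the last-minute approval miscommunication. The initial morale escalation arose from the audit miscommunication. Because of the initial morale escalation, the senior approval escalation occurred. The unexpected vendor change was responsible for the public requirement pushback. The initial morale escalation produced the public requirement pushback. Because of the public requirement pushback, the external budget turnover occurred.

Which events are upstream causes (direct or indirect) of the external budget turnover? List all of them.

the audit miscommunication, the cross-team requirement overrun, the initial morale escalation, the last-minute approval miscommunication, the last-minute budget reversal, the public requirement pushback, the senior approval escalation, the unexpected vendor change

Immediate causes of the external budget turnover: the public requirement pushback, the last-minute approval miscommunication.
Further upstream: the audit miscommunication, the initial morale escalation, the senior approval escalation, the unexpected vendor change, the cross-team requirement overrun, the last-minute budget reversal.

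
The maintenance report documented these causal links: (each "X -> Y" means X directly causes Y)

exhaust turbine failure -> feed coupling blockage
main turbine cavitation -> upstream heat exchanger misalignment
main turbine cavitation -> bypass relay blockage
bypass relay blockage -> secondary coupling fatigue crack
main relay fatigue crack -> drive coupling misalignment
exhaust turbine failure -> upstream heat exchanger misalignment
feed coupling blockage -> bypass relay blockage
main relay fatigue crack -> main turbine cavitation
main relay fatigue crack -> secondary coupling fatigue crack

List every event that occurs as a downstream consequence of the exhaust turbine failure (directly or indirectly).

Direct effects: the upstream heat exchanger misalignment, the feed coupling blockage.
2 steps out: the bypass relay blockage.
3 steps out: the secondary coupling fatigue crack.
Not reachable from it: the main relay fatigue crack, the main turbine cavitation, the drive coupling misalignment.

the bypass relay blockage, the feed coupling blockage, the secondary coupling fatigue crack, the upstream heat exchanger misalignment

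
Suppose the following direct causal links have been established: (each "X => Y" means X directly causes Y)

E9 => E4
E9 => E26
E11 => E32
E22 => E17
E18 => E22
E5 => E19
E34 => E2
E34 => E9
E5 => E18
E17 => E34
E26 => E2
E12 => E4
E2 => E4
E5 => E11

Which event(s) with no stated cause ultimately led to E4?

Tracing upstream from E4: E4 ← E9 ← E34 ← E17 ← E22 ← E18 ← E5.
A separate upstream branch: E4 ← E12.
Each of those chain origins has no stated cause.

E12, E5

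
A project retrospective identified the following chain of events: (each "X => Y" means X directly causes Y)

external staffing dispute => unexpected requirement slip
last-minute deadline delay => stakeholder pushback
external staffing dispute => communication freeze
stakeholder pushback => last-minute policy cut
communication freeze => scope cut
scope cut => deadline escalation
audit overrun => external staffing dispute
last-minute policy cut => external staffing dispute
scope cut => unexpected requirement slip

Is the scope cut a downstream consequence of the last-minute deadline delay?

Yes

There is a causal chain: the last-minute deadline delay → the stakeholder pushback → the last-minute policy cut → the external staffing dispute → the communication freeze → the scope cut.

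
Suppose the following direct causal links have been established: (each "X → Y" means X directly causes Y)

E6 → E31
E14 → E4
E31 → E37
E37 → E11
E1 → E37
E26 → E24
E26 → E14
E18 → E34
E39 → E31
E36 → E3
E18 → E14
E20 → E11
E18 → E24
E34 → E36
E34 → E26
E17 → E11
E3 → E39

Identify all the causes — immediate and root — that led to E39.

E18, E3, E34, E36

Immediate cause of E39: E3.
Further upstream: E18, E34, E36.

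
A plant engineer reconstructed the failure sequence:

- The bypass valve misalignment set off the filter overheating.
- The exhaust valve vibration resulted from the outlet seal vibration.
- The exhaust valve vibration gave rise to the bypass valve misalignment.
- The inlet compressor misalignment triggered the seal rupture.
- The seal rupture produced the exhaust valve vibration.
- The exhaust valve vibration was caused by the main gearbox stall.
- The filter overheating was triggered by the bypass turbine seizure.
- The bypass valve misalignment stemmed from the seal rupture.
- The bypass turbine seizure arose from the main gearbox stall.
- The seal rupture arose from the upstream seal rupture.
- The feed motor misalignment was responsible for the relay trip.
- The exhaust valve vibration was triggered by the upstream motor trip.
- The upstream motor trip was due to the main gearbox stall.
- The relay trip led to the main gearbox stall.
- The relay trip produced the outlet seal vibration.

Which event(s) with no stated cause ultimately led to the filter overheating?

Tracing upstream from the filter overheating: the filter overheating ← the bypass turbine seizure ← the main gearbox stall ← the relay trip ← the feed motor misalignment.
A separate upstream branch: the filter overheating ← the bypass valve misalignment ← the seal rupture ← the inlet compressor misalignment.
A separate upstream branch: the filter overheating ← the bypass valve misalignment ← the seal rupture ← the upstream seal rupture.
Each of those chain origins has no stated cause.

the feed motor misalignment, the inlet compressor misalignment, the upstream seal rupture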